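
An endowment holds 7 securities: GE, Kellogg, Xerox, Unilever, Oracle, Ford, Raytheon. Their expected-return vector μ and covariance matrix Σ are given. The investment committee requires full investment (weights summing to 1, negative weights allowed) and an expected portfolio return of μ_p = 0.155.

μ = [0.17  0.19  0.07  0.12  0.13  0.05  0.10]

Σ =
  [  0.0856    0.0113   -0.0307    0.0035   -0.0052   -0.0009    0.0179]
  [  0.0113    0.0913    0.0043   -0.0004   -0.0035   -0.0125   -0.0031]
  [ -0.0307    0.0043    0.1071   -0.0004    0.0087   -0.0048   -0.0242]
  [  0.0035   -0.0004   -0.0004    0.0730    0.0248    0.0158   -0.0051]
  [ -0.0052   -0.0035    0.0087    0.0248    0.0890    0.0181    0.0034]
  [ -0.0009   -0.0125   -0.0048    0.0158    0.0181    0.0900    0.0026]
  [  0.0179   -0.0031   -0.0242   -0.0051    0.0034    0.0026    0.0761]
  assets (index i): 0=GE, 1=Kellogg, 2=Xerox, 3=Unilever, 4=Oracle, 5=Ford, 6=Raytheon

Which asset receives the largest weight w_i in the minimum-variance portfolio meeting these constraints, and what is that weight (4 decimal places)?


Kellogg (0.3038)

g=Σ⁻¹μ = [1.9571  1.9278  1.3939  1.2173  1.0293  0.4562  1.3955]
h=Σ⁻¹𝟙 = [12.7631  10.8008  16.2145  10.3349  5.2464  10.2765  15.8419]
a=μᵀg=1.238814  b=𝟙ᵀg=9.377146  c=𝟙ᵀh=81.478206  D=ac−b²=13.005472
λ₁=(c·0.155−b)/D = (81.478206·0.155−9.377146)/13.005472 = 0.250047
λ₂=(a−b·0.155)/D = (1.238814−9.377146·0.155)/13.005472 = -0.016504
w* = 0.250047·g + -0.016504·h:
  w_0 = 0.250047·1.9571 + -0.016504·12.7631 = 0.2787  (GE)
  w_1 = 0.250047·1.9278 + -0.016504·10.8008 = 0.3038  (Kellogg)
  w_2 = 0.250047·1.3939 + -0.016504·16.2145 = 0.0809  (Xerox)
  w_3 = 0.250047·1.2173 + -0.016504·10.3349 = 0.1338  (Unilever)
  w_4 = 0.250047·1.0293 + -0.016504·5.2464 = 0.1708  (Oracle)
  w_5 = 0.250047·0.4562 + -0.016504·10.2765 = -0.0555  (Ford)
  w_6 = 0.250047·1.3955 + -0.016504·15.8419 = 0.0875  (Raytheon)
Σw_i=1.0000  μᵀw=0.1550
σ²=wᵀΣw=λ₁·μ_p+λ₂ = 0.250047·0.155 + -0.016504 = 0.022253 ≈ 0.0223


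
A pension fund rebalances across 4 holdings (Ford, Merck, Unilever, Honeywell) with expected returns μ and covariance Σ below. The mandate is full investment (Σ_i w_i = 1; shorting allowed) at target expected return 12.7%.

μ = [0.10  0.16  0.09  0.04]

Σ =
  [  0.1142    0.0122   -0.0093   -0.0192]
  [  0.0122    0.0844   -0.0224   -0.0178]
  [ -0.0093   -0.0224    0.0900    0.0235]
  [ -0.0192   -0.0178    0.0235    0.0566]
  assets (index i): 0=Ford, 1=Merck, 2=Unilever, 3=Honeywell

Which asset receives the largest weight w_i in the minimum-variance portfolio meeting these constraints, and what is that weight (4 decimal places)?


g=Σ⁻¹μ = [0.9355  2.3788  1.3751  1.2012]
h=Σ⁻¹𝟙 = [11.5490  17.8379  10.8157  22.7047]
a=μᵀg=0.645960  b=𝟙ᵀg=5.890562  c=𝟙ᵀh=62.907279  D=ac−b²=5.936851
λ₁=(c·0.127−b)/D = (62.907279·0.127−5.890562)/5.936851 = 0.353498
λ₂=(a−b·0.127)/D = (0.645960−5.890562·0.127)/5.936851 = -0.017205
w* = 0.353498·g + -0.017205·h:
  w_0 = 0.353498·0.9355 + -0.017205·11.5490 = 0.1320  (Ford)
  w_1 = 0.353498·2.3788 + -0.017205·17.8379 = 0.5340  (Merck)
  w_2 = 0.353498·1.3751 + -0.017205·10.8157 = 0.3000  (Unilever)
  w_3 = 0.353498·1.2012 + -0.017205·22.7047 = 0.0340  (Honeywell)
Σw_i=1.0000  μᵀw=0.1270
σ²=wᵀΣw=λ₁·μ_p+λ₂ = 0.353498·0.127 + -0.017205 = 0.027690 ≈ 0.0277

Merck (0.5340)


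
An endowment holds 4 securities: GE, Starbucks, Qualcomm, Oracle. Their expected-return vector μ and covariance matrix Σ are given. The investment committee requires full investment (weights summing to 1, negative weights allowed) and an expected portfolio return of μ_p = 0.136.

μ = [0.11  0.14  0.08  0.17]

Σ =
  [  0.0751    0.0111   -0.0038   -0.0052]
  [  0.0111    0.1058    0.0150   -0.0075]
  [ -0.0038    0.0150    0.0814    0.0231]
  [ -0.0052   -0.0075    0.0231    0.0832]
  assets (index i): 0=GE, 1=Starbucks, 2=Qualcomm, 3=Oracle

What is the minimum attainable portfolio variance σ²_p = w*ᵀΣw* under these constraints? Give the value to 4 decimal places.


0.0258

p=Σ⁻¹μ = [1.4339  1.3023  0.1858  2.1987]
q=Σ⁻¹𝟙 = [13.3810  7.6670  8.3070  11.2403]
a=μᵀp=0.728695  b=𝟙ᵀp=5.120698  c=𝟙ᵀq=40.595294  D=ac−b²=3.360044
λ₁=(c·0.136−b)/D = (40.595294·0.136−5.120698)/3.360044 = 0.119124
λ₂=(a−b·0.136)/D = (0.728695−5.120698·0.136)/3.360044 = 0.009607
w* = 0.119124·p + 0.009607·q:
  w_0 = 0.119124·1.4339 + 0.009607·13.3810 = 0.2994  (GE)
  w_1 = 0.119124·1.3023 + 0.009607·7.6670 = 0.2288  (Starbucks)
  w_2 = 0.119124·0.1858 + 0.009607·8.3070 = 0.1019  (Qualcomm)
  w_3 = 0.119124·2.1987 + 0.009607·11.2403 = 0.3699  (Oracle)
Σw_i=1.0000  μᵀw=0.1360
σ²=wᵀΣw=λ₁·μ_p+λ₂ = 0.119124·0.136 + 0.009607 = 0.025808 ≈ 0.0258


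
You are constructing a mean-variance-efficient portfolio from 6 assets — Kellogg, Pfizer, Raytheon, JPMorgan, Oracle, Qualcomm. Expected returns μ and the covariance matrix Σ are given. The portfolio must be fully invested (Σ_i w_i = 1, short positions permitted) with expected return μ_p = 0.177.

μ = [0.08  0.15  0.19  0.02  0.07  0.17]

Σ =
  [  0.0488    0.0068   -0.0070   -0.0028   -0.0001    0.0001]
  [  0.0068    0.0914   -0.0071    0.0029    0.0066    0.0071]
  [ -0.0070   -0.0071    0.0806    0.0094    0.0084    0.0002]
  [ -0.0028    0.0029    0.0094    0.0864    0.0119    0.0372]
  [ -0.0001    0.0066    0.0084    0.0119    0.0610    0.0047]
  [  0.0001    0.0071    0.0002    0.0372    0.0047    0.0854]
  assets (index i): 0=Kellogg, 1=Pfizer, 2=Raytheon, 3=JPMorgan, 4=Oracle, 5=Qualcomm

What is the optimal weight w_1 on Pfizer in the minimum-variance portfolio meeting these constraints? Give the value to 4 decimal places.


0.2097

u=Σ⁻¹μ = [1.7447  1.5301  2.7030  -1.1460  0.6576  2.3181]
v=Σ⁻¹𝟙 = [21.4858  8.7097  13.1278  5.5091  11.9975  7.8696]
a=μᵀu=1.299847  b=𝟙ᵀu=7.807442  c=𝟙ᵀv=68.699453  D=ac−b²=28.342600
λ₁=(c·0.177−b)/D = (68.699453·0.177−7.807442)/28.342600 = 0.153563
λ₂=(a−b·0.177)/D = (1.299847−7.807442·0.177)/28.342600 = -0.002896
w* = 0.153563·u + -0.002896·v:
  w_0 = 0.153563·1.7447 + -0.002896·21.4858 = 0.2057  (Kellogg)
  w_1 = 0.153563·1.5301 + -0.002896·8.7097 = 0.2097  (Pfizer)
  w_2 = 0.153563·2.7030 + -0.002896·13.1278 = 0.3771  (Raytheon)
  w_3 = 0.153563·-1.1460 + -0.002896·5.5091 = -0.1919  (JPMorgan)
  w_4 = 0.153563·0.6576 + -0.002896·11.9975 = 0.0662  (Oracle)
  w_5 = 0.153563·2.3181 + -0.002896·7.8696 = 0.3332  (Qualcomm)
Σw_i=1.0000  μᵀw=0.1770
σ²=wᵀΣw=λ₁·μ_p+λ₂ = 0.153563·0.177 + -0.002896 = 0.024285 ≈ 0.0243


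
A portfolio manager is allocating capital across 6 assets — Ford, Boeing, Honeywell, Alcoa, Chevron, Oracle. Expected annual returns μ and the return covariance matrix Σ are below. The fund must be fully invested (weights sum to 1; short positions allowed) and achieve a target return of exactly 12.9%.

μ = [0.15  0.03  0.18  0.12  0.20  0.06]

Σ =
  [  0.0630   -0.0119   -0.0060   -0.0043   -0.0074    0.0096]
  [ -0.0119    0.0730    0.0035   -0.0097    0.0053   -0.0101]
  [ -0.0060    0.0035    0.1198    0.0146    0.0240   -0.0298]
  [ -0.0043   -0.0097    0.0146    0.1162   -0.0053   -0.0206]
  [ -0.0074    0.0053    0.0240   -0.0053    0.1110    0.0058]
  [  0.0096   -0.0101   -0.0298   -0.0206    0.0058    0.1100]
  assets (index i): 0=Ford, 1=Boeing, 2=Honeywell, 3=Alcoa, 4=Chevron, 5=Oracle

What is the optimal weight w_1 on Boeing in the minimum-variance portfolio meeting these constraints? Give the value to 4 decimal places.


u=Σ⁻¹μ = [2.8410  0.9849  1.3510  1.2871  1.6661  0.9071]
v=Σ⁻¹𝟙 = [20.0873  19.5520  9.1614  12.5724  7.3243  13.5832]
a=μᵀu=1.240982  b=𝟙ᵀu=9.037239  c=𝟙ᵀv=82.280577  D=ac−b²=20.437032
λ₁=(c·0.129−b)/D = (82.280577·0.129−9.037239)/20.437032 = 0.077162
λ₂=(a−b·0.129)/D = (1.240982−9.037239·0.129)/20.437032 = 0.003679
w* = 0.077162·u + 0.003679·v:
  w_0 = 0.077162·2.8410 + 0.003679·20.0873 = 0.2931  (Ford)
  w_1 = 0.077162·0.9849 + 0.003679·19.5520 = 0.1479  (Boeing)
  w_2 = 0.077162·1.3510 + 0.003679·9.1614 = 0.1379  (Honeywell)
  w_3 = 0.077162·1.2871 + 0.003679·12.5724 = 0.1456  (Alcoa)
  w_4 = 0.077162·1.6661 + 0.003679·7.3243 = 0.1555  (Chevron)
  w_5 = 0.077162·0.9071 + 0.003679·13.5832 = 0.1200  (Oracle)
Σw_i=1.0000  μᵀw=0.1290
σ²=wᵀΣw=λ₁·μ_p+λ₂ = 0.077162·0.129 + 0.003679 = 0.013632 ≈ 0.0136

0.1479


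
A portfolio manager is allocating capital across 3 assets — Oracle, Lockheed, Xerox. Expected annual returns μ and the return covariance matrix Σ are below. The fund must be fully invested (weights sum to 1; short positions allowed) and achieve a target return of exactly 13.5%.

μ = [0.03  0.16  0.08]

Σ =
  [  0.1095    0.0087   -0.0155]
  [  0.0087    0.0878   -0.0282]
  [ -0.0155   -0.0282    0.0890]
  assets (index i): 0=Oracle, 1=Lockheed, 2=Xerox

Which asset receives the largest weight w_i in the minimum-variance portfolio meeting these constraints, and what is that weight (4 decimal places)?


u=Σ⁻¹μ = [0.3285  2.3344  1.6958]
v=Σ⁻¹𝟙 = [10.4193  16.1971  18.1827]
a=μᵀu=0.519025  b=𝟙ᵀu=4.358725  c=𝟙ᵀv=44.799067  D=ac−b²=4.253350
λ₁=(c·0.135−b)/D = (44.799067·0.135−4.358725)/4.253350 = 0.397134
λ₂=(a−b·0.135)/D = (0.519025−4.358725·0.135)/4.253350 = -0.016317
w* = 0.397134·u + -0.016317·v:
  w_0 = 0.397134·0.3285 + -0.016317·10.4193 = -0.0395  (Oracle)
  w_1 = 0.397134·2.3344 + -0.016317·16.1971 = 0.6628  (Lockheed)
  w_2 = 0.397134·1.6958 + -0.016317·18.1827 = 0.3768  (Xerox)
Σw_i=1.0000  μᵀw=0.1350
σ²=wᵀΣw=λ₁·μ_p+λ₂ = 0.397134·0.135 + -0.016317 = 0.037296 ≈ 0.0373

Lockheed (0.6628)


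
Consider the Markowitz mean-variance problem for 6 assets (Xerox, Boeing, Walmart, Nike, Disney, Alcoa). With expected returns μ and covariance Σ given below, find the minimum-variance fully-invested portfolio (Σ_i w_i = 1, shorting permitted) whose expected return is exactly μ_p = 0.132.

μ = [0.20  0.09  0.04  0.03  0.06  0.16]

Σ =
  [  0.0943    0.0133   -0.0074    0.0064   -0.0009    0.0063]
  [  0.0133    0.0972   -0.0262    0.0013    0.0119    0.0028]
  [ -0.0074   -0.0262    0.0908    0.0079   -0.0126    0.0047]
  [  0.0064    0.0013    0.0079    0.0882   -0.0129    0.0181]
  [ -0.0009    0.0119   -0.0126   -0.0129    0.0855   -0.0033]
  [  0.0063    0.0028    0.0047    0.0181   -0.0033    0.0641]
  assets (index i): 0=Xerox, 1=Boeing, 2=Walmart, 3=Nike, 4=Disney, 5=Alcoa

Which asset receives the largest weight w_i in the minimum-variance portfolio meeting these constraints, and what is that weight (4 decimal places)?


x=Σ⁻¹μ = [1.9529  0.7183  0.8185  -0.2459  0.7955  2.3232]
y=Σ⁻¹𝟙 = [9.0449  11.0474  15.5664  8.8983  14.3267  11.3126]
a=μᵀx=0.900023  b=𝟙ᵀx=6.362481  c=𝟙ᵀy=70.196365  D=ac−b²=22.697193
λ₁=(c·0.132−b)/D = (70.196365·0.132−6.362481)/22.697193 = 0.127921
λ₂=(a−b·0.132)/D = (0.900023−6.362481·0.132)/22.697193 = 0.002651
w* = 0.127921·x + 0.002651·y:
  w_0 = 0.127921·1.9529 + 0.002651·9.0449 = 0.2738  (Xerox)
  w_1 = 0.127921·0.7183 + 0.002651·11.0474 = 0.1212  (Boeing)
  w_2 = 0.127921·0.8185 + 0.002651·15.5664 = 0.1460  (Walmart)
  w_3 = 0.127921·-0.2459 + 0.002651·8.8983 = -0.0079  (Nike)
  w_4 = 0.127921·0.7955 + 0.002651·14.3267 = 0.1397  (Disney)
  w_5 = 0.127921·2.3232 + 0.002651·11.3126 = 0.3272  (Alcoa)
Σw_i=1.0000  μᵀw=0.1320
σ²=wᵀΣw=λ₁·μ_p+λ₂ = 0.127921·0.132 + 0.002651 = 0.019537 ≈ 0.0195

Alcoa (0.3272)


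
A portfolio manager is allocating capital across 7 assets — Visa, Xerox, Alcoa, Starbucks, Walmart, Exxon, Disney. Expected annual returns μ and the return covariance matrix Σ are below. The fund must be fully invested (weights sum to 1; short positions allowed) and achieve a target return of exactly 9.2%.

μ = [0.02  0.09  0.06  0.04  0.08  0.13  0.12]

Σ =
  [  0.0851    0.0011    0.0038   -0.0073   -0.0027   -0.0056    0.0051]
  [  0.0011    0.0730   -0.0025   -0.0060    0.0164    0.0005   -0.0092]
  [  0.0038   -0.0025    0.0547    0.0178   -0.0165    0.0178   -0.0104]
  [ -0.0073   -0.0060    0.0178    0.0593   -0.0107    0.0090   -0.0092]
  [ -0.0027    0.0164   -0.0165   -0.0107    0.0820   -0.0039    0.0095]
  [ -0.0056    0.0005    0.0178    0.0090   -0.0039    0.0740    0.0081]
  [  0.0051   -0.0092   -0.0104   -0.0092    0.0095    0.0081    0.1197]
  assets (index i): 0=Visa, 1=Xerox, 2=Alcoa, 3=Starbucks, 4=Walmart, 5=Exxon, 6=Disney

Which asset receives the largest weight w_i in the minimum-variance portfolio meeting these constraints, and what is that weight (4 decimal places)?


Exxon (0.2322)

p=Σ⁻¹μ = [0.2945  1.2220  0.9484  0.6743  0.9649  1.3969  1.0470]
q=Σ⁻¹𝟙 = [12.8222  13.4132  15.8275  18.0078  14.7090  8.0893  9.8833]
a=μᵀp=0.584168  b=𝟙ᵀp=6.547916  c=𝟙ᵀq=92.752237  D=ac−b²=11.307708
λ₁=(c·0.092−b)/D = (92.752237·0.092−6.547916)/11.307708 = 0.175570
λ₂=(a−b·0.092)/D = (0.584168−6.547916·0.092)/11.307708 = -0.001613
w* = 0.175570·p + -0.001613·q:
  w_0 = 0.175570·0.2945 + -0.001613·12.8222 = 0.0310  (Visa)
  w_1 = 0.175570·1.2220 + -0.001613·13.4132 = 0.1929  (Xerox)
  w_2 = 0.175570·0.9484 + -0.001613·15.8275 = 0.1410  (Alcoa)
  w_3 = 0.175570·0.6743 + -0.001613·18.0078 = 0.0893  (Starbucks)
  w_4 = 0.175570·0.9649 + -0.001613·14.7090 = 0.1457  (Walmart)
  w_5 = 0.175570·1.3969 + -0.001613·8.0893 = 0.2322  (Exxon)
  w_6 = 0.175570·1.0470 + -0.001613·9.8833 = 0.1679  (Disney)
Σw_i=1.0000  μᵀw=0.0920
σ²=wᵀΣw=λ₁·μ_p+λ₂ = 0.175570·0.092 + -0.001613 = 0.014539 ≈ 0.0145


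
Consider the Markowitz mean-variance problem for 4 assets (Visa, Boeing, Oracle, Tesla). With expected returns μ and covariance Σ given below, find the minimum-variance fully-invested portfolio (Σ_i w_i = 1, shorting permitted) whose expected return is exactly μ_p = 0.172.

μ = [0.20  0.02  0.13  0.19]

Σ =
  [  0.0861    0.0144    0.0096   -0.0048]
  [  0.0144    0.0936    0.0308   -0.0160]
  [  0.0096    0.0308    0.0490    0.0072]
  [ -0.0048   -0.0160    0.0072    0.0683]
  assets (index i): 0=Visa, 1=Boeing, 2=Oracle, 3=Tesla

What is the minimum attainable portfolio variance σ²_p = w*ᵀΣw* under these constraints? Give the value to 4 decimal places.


p=Σ⁻¹μ = [2.3031  -0.3597  2.0393  2.6445]
q=Σ⁻¹𝟙 = [9.9089  8.3519  10.8438  16.1511]
a=μᵀp=1.220985  b=𝟙ᵀp=6.627220  c=𝟙ᵀq=45.255715  D=ac−b²=11.336505
λ₁=(c·0.172−b)/D = (45.255715·0.172−6.627220)/11.336505 = 0.102039
λ₂=(a−b·0.172)/D = (1.220985−6.627220·0.172)/11.336505 = 0.007154
w* = 0.102039·p + 0.007154·q:
  w_0 = 0.102039·2.3031 + 0.007154·9.9089 = 0.3059  (Visa)
  w_1 = 0.102039·-0.3597 + 0.007154·8.3519 = 0.0231  (Boeing)
  w_2 = 0.102039·2.0393 + 0.007154·10.8438 = 0.2857  (Oracle)
  w_3 = 0.102039·2.6445 + 0.007154·16.1511 = 0.3854  (Tesla)
Σw_i=1.0000  μᵀw=0.1720
σ²=wᵀΣw=λ₁·μ_p+λ₂ = 0.102039·0.172 + 0.007154 = 0.024705 ≈ 0.0247

0.0247


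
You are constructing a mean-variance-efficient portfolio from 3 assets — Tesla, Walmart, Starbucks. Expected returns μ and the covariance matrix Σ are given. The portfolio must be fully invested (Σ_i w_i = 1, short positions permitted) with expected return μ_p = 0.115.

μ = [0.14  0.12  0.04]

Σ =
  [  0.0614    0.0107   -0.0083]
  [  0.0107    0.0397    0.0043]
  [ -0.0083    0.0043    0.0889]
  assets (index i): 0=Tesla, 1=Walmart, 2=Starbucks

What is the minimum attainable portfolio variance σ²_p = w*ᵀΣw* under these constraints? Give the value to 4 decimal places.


p=Σ⁻¹μ = [1.9224  2.4492  0.5110]
q=Σ⁻¹𝟙 = [14.3616  20.0597  11.6192]
a=μᵀp=0.583477  b=𝟙ᵀp=4.882547  c=𝟙ᵀq=46.040414  D=ac−b²=3.024240
λ₁=(c·0.115−b)/D = (46.040414·0.115−4.882547)/3.024240 = 0.136266
λ₂=(a−b·0.115)/D = (0.583477−4.882547·0.115)/3.024240 = 0.007269
w* = 0.136266·p + 0.007269·q:
  w_0 = 0.136266·1.9224 + 0.007269·14.3616 = 0.3664  (Tesla)
  w_1 = 0.136266·2.4492 + 0.007269·20.0597 = 0.4796  (Walmart)
  w_2 = 0.136266·0.5110 + 0.007269·11.6192 = 0.1541  (Starbucks)
Σw_i=1.0000  μᵀw=0.1150
σ²=wᵀΣw=λ₁·μ_p+λ₂ = 0.136266·0.115 + 0.007269 = 0.022940 ≈ 0.0229

0.0229


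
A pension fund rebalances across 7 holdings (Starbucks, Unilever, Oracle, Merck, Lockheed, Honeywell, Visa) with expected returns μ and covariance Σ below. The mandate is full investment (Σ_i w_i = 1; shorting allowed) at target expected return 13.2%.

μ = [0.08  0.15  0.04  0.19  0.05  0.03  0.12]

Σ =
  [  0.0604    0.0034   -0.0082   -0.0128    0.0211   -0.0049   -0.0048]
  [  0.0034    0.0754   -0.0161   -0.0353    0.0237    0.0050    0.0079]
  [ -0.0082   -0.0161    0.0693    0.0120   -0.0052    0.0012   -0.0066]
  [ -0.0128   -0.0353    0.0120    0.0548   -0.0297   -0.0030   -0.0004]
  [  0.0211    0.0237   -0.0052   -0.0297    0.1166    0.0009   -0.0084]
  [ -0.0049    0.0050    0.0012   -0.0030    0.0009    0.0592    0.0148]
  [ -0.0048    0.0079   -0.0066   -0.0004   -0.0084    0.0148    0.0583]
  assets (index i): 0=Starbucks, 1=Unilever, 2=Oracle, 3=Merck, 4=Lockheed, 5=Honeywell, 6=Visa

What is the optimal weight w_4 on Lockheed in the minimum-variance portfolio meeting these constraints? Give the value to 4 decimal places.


p=Σ⁻¹μ = [2.6112  5.2006  0.9942  7.8095  1.0640  0.1827  1.8417]
q=Σ⁻¹𝟙 = [25.8944  32.5391  18.7707  48.2161  11.3889  14.3440  15.3308]
a=μᵀp=2.792230  b=𝟙ᵀp=19.703766  c=𝟙ᵀq=166.484032  D=ac−b²=76.623348
λ₁=(c·0.132−b)/D = (166.484032·0.132−19.703766)/76.623348 = 0.029653
λ₂=(a−b·0.132)/D = (2.792230−19.703766·0.132)/76.623348 = 0.002497
w* = 0.029653·p + 0.002497·q:
  w_0 = 0.029653·2.6112 + 0.002497·25.8944 = 0.1421  (Starbucks)
  w_1 = 0.029653·5.2006 + 0.002497·32.5391 = 0.2355  (Unilever)
  w_2 = 0.029653·0.9942 + 0.002497·18.7707 = 0.0764  (Oracle)
  w_3 = 0.029653·7.8095 + 0.002497·48.2161 = 0.3520  (Merck)
  w_4 = 0.029653·1.0640 + 0.002497·11.3889 = 0.0600  (Lockheed)
  w_5 = 0.029653·0.1827 + 0.002497·14.3440 = 0.0412  (Honeywell)
  w_6 = 0.029653·1.8417 + 0.002497·15.3308 = 0.0929  (Visa)
Σw_i=1.0000  μᵀw=0.1320
σ²=wᵀΣw=λ₁·μ_p+λ₂ = 0.029653·0.132 + 0.002497 = 0.006411 ≈ 0.0064

0.0600


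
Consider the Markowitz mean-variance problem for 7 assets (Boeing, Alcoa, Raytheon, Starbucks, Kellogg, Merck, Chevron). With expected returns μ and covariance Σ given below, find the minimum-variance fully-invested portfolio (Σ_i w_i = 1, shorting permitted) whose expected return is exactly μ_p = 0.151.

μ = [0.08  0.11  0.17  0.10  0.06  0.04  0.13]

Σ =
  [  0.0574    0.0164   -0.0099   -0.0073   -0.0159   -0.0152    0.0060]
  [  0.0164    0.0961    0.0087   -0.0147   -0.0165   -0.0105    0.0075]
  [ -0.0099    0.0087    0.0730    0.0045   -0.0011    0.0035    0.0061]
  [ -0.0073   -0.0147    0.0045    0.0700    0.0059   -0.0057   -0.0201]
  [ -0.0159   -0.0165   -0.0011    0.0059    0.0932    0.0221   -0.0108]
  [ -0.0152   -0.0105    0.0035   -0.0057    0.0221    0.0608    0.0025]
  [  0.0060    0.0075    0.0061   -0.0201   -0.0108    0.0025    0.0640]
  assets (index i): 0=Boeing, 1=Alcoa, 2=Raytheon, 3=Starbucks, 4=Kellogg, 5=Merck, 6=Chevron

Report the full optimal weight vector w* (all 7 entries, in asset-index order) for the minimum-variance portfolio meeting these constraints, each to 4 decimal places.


0.0536  0.0841  0.4421  0.2151  0.0571  -0.2014  0.3493

p=Σ⁻¹μ = [2.0645  1.0787  2.0997  2.4149  1.1110  0.9625  2.4195]
q=Σ⁻¹𝟙 = [26.4903  11.6598  11.8773  25.0629  13.1591  21.1477  19.9089]
a=μᵀp=1.301958  b=𝟙ᵀp=12.150858  c=𝟙ᵀq=129.306135  D=ac−b²=20.707733
λ₁=(c·0.151−b)/D = (129.306135·0.151−12.150858)/20.707733 = 0.356117
λ₂=(a−b·0.151)/D = (1.301958−12.150858·0.151)/20.707733 = -0.025731
w* = 0.356117·p + -0.025731·q:
  w_0 = 0.356117·2.0645 + -0.025731·26.4903 = 0.0536  (Boeing)
  w_1 = 0.356117·1.0787 + -0.025731·11.6598 = 0.0841  (Alcoa)
  w_2 = 0.356117·2.0997 + -0.025731·11.8773 = 0.4421  (Raytheon)
  w_3 = 0.356117·2.4149 + -0.025731·25.0629 = 0.2151  (Starbucks)
  w_4 = 0.356117·1.1110 + -0.025731·13.1591 = 0.0571  (Kellogg)
  w_5 = 0.356117·0.9625 + -0.025731·21.1477 = -0.2014  (Merck)
  w_6 = 0.356117·2.4195 + -0.025731·19.9089 = 0.3493  (Chevron)
Σw_i=1.0000  μᵀw=0.1510
σ²=wᵀΣw=λ₁·μ_p+λ₂ = 0.356117·0.151 + -0.025731 = 0.028043 ≈ 0.0280


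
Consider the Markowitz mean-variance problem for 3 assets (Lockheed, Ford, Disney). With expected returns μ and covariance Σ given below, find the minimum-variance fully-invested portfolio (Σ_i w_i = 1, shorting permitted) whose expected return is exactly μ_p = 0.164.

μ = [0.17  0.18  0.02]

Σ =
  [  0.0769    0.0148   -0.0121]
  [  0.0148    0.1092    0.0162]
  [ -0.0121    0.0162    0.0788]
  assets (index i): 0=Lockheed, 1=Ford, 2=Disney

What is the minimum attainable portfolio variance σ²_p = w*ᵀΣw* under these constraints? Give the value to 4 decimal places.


0.0459

g=Σ⁻¹μ = [1.9988  1.3350  0.2863]
h=Σ⁻¹𝟙 = [14.1768  5.1888  13.8005]
a=μᵀg=0.585815  b=𝟙ᵀg=3.620040  c=𝟙ᵀh=33.166051  D=ac−b²=6.324494
λ₁=(c·0.164−b)/D = (33.166051·0.164−3.620040)/6.324494 = 0.287642
λ₂=(a−b·0.164)/D = (0.585815−3.620040·0.164)/6.324494 = -0.001245
w* = 0.287642·g + -0.001245·h:
  w_0 = 0.287642·1.9988 + -0.001245·14.1768 = 0.5573  (Lockheed)
  w_1 = 0.287642·1.3350 + -0.001245·5.1888 = 0.3775  (Ford)
  w_2 = 0.287642·0.2863 + -0.001245·13.8005 = 0.0652  (Disney)
Σw_i=1.0000  μᵀw=0.1640
σ²=wᵀΣw=λ₁·μ_p+λ₂ = 0.287642·0.164 + -0.001245 = 0.045929 ≈ 0.0459


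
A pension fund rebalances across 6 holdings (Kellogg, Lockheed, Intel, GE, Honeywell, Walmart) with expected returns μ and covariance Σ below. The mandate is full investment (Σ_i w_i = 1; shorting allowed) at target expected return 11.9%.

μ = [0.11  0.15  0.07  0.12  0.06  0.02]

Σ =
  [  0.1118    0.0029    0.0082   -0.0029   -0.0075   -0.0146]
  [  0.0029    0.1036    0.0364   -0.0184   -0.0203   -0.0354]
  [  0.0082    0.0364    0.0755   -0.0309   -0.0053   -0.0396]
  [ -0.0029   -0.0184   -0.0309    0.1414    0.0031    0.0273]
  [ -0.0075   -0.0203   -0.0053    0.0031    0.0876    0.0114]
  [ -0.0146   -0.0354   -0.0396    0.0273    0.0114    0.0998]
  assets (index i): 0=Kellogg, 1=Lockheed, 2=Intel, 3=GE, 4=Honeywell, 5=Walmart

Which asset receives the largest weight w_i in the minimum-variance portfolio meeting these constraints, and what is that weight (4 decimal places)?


p=Σ⁻¹μ = [1.0934  1.8170  0.9668  1.1095  1.0939  0.9600]
q=Σ⁻¹𝟙 = [10.8958  13.2687  21.2932  9.3909  13.6936  20.6365]
a=μᵀp=0.678472  b=𝟙ᵀp=7.040609  c=𝟙ᵀq=89.178566  D=ac−b²=10.935021
λ₁=(c·0.119−b)/D = (89.178566·0.119−7.040609)/10.935021 = 0.326624
λ₂=(a−b·0.119)/D = (0.678472−7.040609·0.119)/10.935021 = -0.014573
w* = 0.326624·p + -0.014573·q:
  w_0 = 0.326624·1.0934 + -0.014573·10.8958 = 0.1983  (Kellogg)
  w_1 = 0.326624·1.8170 + -0.014573·13.2687 = 0.4001  (Lockheed)
  w_2 = 0.326624·0.9668 + -0.014573·21.2932 = 0.0055  (Intel)
  w_3 = 0.326624·1.1095 + -0.014573·9.3909 = 0.2255  (GE)
  w_4 = 0.326624·1.0939 + -0.014573·13.6936 = 0.1577  (Honeywell)
  w_5 = 0.326624·0.9600 + -0.014573·20.6365 = 0.0128  (Walmart)
Σw_i=1.0000  μᵀw=0.1190
σ²=wᵀΣw=λ₁·μ_p+λ₂ = 0.326624·0.119 + -0.014573 = 0.024295 ≈ 0.0243

Lockheed (0.4001)


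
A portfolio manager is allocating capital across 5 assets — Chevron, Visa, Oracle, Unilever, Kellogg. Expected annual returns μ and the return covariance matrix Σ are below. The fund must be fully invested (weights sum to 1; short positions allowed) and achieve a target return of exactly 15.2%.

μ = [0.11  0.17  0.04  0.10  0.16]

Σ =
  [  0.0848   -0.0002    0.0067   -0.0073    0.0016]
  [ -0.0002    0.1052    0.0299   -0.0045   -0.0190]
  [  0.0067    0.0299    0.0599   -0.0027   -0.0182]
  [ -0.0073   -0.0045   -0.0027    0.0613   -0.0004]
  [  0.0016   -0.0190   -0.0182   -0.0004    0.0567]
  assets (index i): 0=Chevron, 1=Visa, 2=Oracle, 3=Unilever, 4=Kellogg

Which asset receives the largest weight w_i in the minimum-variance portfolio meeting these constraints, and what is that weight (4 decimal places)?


Kellogg (0.4275)

x=Σ⁻¹μ = [1.3533  2.1961  0.6475  2.0066  3.7416]
y=Σ⁻¹𝟙 = [11.4227  9.6401  19.6841  19.4244  27.0001]
a=μᵀx=1.347421  b=𝟙ᵀx=9.945133  c=𝟙ᵀy=87.171343  D=ac−b²=18.550831
λ₁=(c·0.152−b)/D = (87.171343·0.152−9.945133)/18.550831 = 0.178154
λ₂=(a−b·0.152)/D = (1.347421−9.945133·0.152)/18.550831 = -0.008853
w* = 0.178154·x + -0.008853·y:
  w_0 = 0.178154·1.3533 + -0.008853·11.4227 = 0.1400  (Chevron)
  w_1 = 0.178154·2.1961 + -0.008853·9.6401 = 0.3059  (Visa)
  w_2 = 0.178154·0.6475 + -0.008853·19.6841 = -0.0589  (Oracle)
  w_3 = 0.178154·2.0066 + -0.008853·19.4244 = 0.1855  (Unilever)
  w_4 = 0.178154·3.7416 + -0.008853·27.0001 = 0.4275  (Kellogg)
Σw_i=1.0000  μᵀw=0.1520
σ²=wᵀΣw=λ₁·μ_p+λ₂ = 0.178154·0.152 + -0.008853 = 0.018226 ≈ 0.0182


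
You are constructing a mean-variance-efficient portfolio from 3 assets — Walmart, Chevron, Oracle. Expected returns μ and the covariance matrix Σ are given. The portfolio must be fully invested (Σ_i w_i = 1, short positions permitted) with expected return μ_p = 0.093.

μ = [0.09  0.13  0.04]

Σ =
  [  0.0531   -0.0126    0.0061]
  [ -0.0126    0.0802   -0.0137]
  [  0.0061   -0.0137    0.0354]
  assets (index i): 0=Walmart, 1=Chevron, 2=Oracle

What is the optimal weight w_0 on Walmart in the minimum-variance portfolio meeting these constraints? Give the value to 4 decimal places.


p=Σ⁻¹μ = [2.0335  2.2204  1.6388]
q=Σ⁻¹𝟙 = [20.0853  21.2644  33.0170]
a=μᵀp=0.537219  b=𝟙ᵀp=5.892732  c=𝟙ᵀq=74.366731  D=ac−b²=5.226955
λ₁=(c·0.093−b)/D = (74.366731·0.093−5.892732)/5.226955 = 0.195788
λ₂=(a−b·0.093)/D = (0.537219−5.892732·0.093)/5.226955 = -0.002067
w* = 0.195788·p + -0.002067·q:
  w_0 = 0.195788·2.0335 + -0.002067·20.0853 = 0.3566  (Walmart)
  w_1 = 0.195788·2.2204 + -0.002067·21.2644 = 0.3908  (Chevron)
  w_2 = 0.195788·1.6388 + -0.002067·33.0170 = 0.2526  (Oracle)
Σw_i=1.0000  μᵀw=0.0930
σ²=wᵀΣw=λ₁·μ_p+λ₂ = 0.195788·0.093 + -0.002067 = 0.016141 ≈ 0.0161

0.3566


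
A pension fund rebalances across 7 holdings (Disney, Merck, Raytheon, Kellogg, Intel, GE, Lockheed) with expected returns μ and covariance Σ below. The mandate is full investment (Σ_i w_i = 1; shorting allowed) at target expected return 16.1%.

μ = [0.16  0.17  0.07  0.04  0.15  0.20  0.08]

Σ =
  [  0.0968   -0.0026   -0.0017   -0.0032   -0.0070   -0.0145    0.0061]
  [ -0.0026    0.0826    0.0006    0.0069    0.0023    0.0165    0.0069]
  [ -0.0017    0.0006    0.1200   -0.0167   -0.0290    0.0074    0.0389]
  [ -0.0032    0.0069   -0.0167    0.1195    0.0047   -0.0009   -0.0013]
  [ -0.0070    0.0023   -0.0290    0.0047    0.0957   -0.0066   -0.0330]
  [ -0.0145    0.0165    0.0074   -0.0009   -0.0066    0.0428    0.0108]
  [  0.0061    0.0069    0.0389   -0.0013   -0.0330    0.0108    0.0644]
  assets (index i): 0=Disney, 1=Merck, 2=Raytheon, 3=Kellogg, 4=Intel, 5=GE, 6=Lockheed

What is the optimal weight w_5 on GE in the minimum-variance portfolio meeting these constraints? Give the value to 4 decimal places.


0.3943

g=Σ⁻¹μ = [2.6195  0.8975  0.6666  0.3935  2.6142  5.2684  0.9593]
h=Σ⁻¹𝟙 = [15.1394  5.0037  8.3415  9.1975  20.3922  24.6709  15.0169]
a=μᵀg=2.156664  b=𝟙ᵀg=13.419105  c=𝟙ᵀh=97.762191  D=ac−b²=30.767810
λ₁=(c·0.161−b)/D = (97.762191·0.161−13.419105)/30.767810 = 0.075423
λ₂=(a−b·0.161)/D = (2.156664−13.419105·0.161)/30.767810 = -0.000124
w* = 0.075423·g + -0.000124·h:
  w_0 = 0.075423·2.6195 + -0.000124·15.1394 = 0.1957  (Disney)
  w_1 = 0.075423·0.8975 + -0.000124·5.0037 = 0.0671  (Merck)
  w_2 = 0.075423·0.6666 + -0.000124·8.3415 = 0.0492  (Raytheon)
  w_3 = 0.075423·0.3935 + -0.000124·9.1975 = 0.0285  (Kellogg)
  w_4 = 0.075423·2.6142 + -0.000124·20.3922 = 0.1946  (Intel)
  w_5 = 0.075423·5.2684 + -0.000124·24.6709 = 0.3943  (GE)
  w_6 = 0.075423·0.9593 + -0.000124·15.0169 = 0.0705  (Lockheed)
Σw_i=1.0000  μᵀw=0.1610
σ²=wᵀΣw=λ₁·μ_p+λ₂ = 0.075423·0.161 + -0.000124 = 0.012019 ≈ 0.0120


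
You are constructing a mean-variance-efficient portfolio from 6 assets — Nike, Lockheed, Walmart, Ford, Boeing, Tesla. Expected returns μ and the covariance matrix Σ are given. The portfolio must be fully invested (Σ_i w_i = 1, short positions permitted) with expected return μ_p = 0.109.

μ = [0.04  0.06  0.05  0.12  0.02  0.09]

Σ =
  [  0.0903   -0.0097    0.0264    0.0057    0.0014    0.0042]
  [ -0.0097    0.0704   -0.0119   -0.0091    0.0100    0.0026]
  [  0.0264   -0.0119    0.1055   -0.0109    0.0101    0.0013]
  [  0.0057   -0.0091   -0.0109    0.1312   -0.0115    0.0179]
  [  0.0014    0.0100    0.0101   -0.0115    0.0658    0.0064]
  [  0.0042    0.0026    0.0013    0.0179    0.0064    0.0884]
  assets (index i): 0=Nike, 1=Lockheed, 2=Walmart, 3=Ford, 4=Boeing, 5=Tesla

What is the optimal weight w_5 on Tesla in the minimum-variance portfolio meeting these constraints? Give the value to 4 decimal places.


u=Σ⁻¹μ = [0.2865  1.0660  0.5967  0.9329  0.1328  0.7659]
v=Σ⁻¹𝟙 = [9.1500  16.1166  8.6973  9.0915  12.0721  7.5607]
a=μᵀu=0.288783  b=𝟙ᵀu=3.780737  c=𝟙ᵀv=62.688114  D=ac−b²=3.809288
λ₁=(c·0.109−b)/D = (62.688114·0.109−3.780737)/3.809288 = 0.801270
λ₂=(a−b·0.109)/D = (0.288783−3.780737·0.109)/3.809288 = -0.032373
w* = 0.801270·u + -0.032373·v:
  w_0 = 0.801270·0.2865 + -0.032373·9.1500 = -0.0667  (Nike)
  w_1 = 0.801270·1.0660 + -0.032373·16.1166 = 0.3325  (Lockheed)
  w_2 = 0.801270·0.5967 + -0.032373·8.6973 = 0.1966  (Walmart)
  w_3 = 0.801270·0.9329 + -0.032373·9.0915 = 0.4532  (Ford)
  w_4 = 0.801270·0.1328 + -0.032373·12.0721 = -0.2844  (Boeing)
  w_5 = 0.801270·0.7659 + -0.032373·7.5607 = 0.3689  (Tesla)
Σw_i=1.0000  μᵀw=0.1090
σ²=wᵀΣw=λ₁·μ_p+λ₂ = 0.801270·0.109 + -0.032373 = 0.054966 ≈ 0.0550

0.3689


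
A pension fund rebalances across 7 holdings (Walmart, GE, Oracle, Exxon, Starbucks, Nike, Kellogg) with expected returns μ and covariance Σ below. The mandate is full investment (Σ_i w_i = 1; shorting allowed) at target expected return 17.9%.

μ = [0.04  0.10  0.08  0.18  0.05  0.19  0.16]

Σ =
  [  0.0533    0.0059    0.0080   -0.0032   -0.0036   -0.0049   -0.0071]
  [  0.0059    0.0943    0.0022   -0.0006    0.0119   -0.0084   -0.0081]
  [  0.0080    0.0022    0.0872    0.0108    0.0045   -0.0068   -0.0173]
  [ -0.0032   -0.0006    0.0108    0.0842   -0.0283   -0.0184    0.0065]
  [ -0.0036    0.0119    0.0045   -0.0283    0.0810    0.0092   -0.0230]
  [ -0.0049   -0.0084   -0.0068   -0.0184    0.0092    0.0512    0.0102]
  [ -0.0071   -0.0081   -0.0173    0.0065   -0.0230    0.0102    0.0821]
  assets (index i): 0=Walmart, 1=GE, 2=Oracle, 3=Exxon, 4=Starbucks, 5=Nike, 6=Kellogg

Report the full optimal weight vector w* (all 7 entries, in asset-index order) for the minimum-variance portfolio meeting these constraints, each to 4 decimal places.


-0.0580  0.1017  0.0303  0.3150  0.0063  0.4984  0.1063

x=Σ⁻¹μ = [1.4861  1.3512  0.9953  3.5323  1.6967  4.7684  2.0236]
y=Σ⁻¹𝟙 = [23.6855  10.1502  10.7615  22.9009  21.6905  25.5215  18.5903]
a=μᵀx=2.224613  b=𝟙ᵀx=15.853600  c=𝟙ᵀy=133.300523  D=ac−b²=45.205489
λ₁=(c·0.179−b)/D = (133.300523·0.179−15.853600)/45.205489 = 0.177129
λ₂=(a−b·0.179)/D = (2.224613−15.853600·0.179)/45.205489 = -0.013564
w* = 0.177129·x + -0.013564·y:
  w_0 = 0.177129·1.4861 + -0.013564·23.6855 = -0.0580  (Walmart)
  w_1 = 0.177129·1.3512 + -0.013564·10.1502 = 0.1017  (GE)
  w_2 = 0.177129·0.9953 + -0.013564·10.7615 = 0.0303  (Oracle)
  w_3 = 0.177129·3.5323 + -0.013564·22.9009 = 0.3150  (Exxon)
  w_4 = 0.177129·1.6967 + -0.013564·21.6905 = 0.0063  (Starbucks)
  w_5 = 0.177129·4.7684 + -0.013564·25.5215 = 0.4984  (Nike)
  w_6 = 0.177129·2.0236 + -0.013564·18.5903 = 0.1063  (Kellogg)
Σw_i=1.0000  μᵀw=0.1790
σ²=wᵀΣw=λ₁·μ_p+λ₂ = 0.177129·0.179 + -0.013564 = 0.018142 ≈ 0.0181


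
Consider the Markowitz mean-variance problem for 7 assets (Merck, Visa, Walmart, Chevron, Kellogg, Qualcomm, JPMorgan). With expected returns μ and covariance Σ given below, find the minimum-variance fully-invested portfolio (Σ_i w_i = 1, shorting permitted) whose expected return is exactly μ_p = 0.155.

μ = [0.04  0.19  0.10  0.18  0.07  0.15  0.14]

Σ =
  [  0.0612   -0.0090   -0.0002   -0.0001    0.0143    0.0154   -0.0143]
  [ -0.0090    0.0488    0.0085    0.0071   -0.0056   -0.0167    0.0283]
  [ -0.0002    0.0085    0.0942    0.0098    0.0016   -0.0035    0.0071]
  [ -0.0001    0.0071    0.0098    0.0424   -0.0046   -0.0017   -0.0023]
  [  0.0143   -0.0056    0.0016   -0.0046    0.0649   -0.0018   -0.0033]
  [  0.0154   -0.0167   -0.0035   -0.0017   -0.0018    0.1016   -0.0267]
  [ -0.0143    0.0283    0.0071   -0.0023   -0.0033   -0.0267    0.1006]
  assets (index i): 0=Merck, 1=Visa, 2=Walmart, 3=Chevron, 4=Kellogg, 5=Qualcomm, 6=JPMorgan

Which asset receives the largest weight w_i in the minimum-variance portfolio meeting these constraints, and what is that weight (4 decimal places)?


Chevron (0.2897)

p=Σ⁻¹μ = [0.4761  3.6986  0.2947  3.9041  1.6901  2.4297  1.1876]
q=Σ⁻¹𝟙 = [14.3344  19.3736  6.0529  21.9264  16.2918  14.6129  11.0148]
a=μᵀp=2.103011  b=𝟙ᵀp=13.680850  c=𝟙ᵀq=103.606920  D=ac−b²=30.720809
λ₁=(c·0.155−b)/D = (103.606920·0.155−13.680850)/30.720809 = 0.077414
λ₂=(a−b·0.155)/D = (2.103011−13.680850·0.155)/30.720809 = -0.000570
w* = 0.077414·p + -0.000570·q:
  w_0 = 0.077414·0.4761 + -0.000570·14.3344 = 0.0287  (Merck)
  w_1 = 0.077414·3.6986 + -0.000570·19.3736 = 0.2753  (Visa)
  w_2 = 0.077414·0.2947 + -0.000570·6.0529 = 0.0194  (Walmart)
  w_3 = 0.077414·3.9041 + -0.000570·21.9264 = 0.2897  (Chevron)
  w_4 = 0.077414·1.6901 + -0.000570·16.2918 = 0.1215  (Kellogg)
  w_5 = 0.077414·2.4297 + -0.000570·14.6129 = 0.1798  (Qualcomm)
  w_6 = 0.077414·1.1876 + -0.000570·11.0148 = 0.0857  (JPMorgan)
Σw_i=1.0000  μᵀw=0.1550
σ²=wᵀΣw=λ₁·μ_p+λ₂ = 0.077414·0.155 + -0.000570 = 0.011429 ≈ 0.0114


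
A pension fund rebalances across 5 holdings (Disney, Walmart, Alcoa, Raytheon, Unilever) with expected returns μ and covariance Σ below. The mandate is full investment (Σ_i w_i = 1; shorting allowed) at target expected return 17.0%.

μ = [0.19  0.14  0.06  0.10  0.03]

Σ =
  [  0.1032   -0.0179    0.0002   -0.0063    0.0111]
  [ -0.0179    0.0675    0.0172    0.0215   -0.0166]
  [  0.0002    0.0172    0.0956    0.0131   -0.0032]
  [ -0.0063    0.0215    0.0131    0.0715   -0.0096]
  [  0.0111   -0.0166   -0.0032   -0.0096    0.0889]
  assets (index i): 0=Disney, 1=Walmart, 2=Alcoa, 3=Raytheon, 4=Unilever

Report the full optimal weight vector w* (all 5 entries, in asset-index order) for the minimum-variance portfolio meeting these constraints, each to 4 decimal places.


0.4971  0.5027  -0.0785  0.1074  -0.0287

g=Σ⁻¹μ = [2.2667  2.5221  0.0651  0.9121  0.6262]
h=Σ⁻¹𝟙 = [11.6334  16.2967  6.4962  10.8327  14.2427]
a=μᵀg=0.897672  b=𝟙ᵀg=6.392207  c=𝟙ᵀh=59.501738  D=ac−b²=12.552734
λ₁=(c·0.170−b)/D = (59.501738·0.170−6.392207)/12.552734 = 0.296596
λ₂=(a−b·0.170)/D = (0.897672−6.392207·0.170)/12.552734 = -0.015057
w* = 0.296596·g + -0.015057·h:
  w_0 = 0.296596·2.2667 + -0.015057·11.6334 = 0.4971  (Disney)
  w_1 = 0.296596·2.5221 + -0.015057·16.2967 = 0.5027  (Walmart)
  w_2 = 0.296596·0.0651 + -0.015057·6.4962 = -0.0785  (Alcoa)
  w_3 = 0.296596·0.9121 + -0.015057·10.8327 = 0.1074  (Raytheon)
  w_4 = 0.296596·0.6262 + -0.015057·14.2427 = -0.0287  (Unilever)
Σw_i=1.0000  μᵀw=0.1700
σ²=wᵀΣw=λ₁·μ_p+λ₂ = 0.296596·0.170 + -0.015057 = 0.035365 ≈ 0.0354


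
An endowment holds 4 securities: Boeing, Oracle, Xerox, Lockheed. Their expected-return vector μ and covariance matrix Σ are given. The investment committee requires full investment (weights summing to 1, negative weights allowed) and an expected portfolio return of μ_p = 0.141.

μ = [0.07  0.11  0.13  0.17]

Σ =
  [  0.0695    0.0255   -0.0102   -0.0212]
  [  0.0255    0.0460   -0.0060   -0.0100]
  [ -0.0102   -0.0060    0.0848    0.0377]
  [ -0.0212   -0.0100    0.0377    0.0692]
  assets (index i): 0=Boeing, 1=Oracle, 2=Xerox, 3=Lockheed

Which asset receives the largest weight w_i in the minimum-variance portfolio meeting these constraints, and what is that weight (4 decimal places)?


Lockheed (0.5264)

x=Σ⁻¹μ = [1.0322  2.5077  0.5816  2.8184]
y=Σ⁻¹𝟙 = [13.8996  18.7744  6.9530  17.6342]
a=μᵀx=0.902832  b=𝟙ᵀx=6.939852  c=𝟙ᵀy=57.261110  D=ac−b²=3.535599
λ₁=(c·0.141−b)/D = (57.261110·0.141−6.939852)/3.535599 = 0.320728
λ₂=(a−b·0.141)/D = (0.902832−6.939852·0.141)/3.535599 = -0.021407
w* = 0.320728·x + -0.021407·y:
  w_0 = 0.320728·1.0322 + -0.021407·13.8996 = 0.0335  (Boeing)
  w_1 = 0.320728·2.5077 + -0.021407·18.7744 = 0.4024  (Oracle)
  w_2 = 0.320728·0.5816 + -0.021407·6.9530 = 0.0377  (Xerox)
  w_3 = 0.320728·2.8184 + -0.021407·17.6342 = 0.5264  (Lockheed)
Σw_i=1.0000  μᵀw=0.1410
σ²=wᵀΣw=λ₁·μ_p+λ₂ = 0.320728·0.141 + -0.021407 = 0.023815 ≈ 0.0238


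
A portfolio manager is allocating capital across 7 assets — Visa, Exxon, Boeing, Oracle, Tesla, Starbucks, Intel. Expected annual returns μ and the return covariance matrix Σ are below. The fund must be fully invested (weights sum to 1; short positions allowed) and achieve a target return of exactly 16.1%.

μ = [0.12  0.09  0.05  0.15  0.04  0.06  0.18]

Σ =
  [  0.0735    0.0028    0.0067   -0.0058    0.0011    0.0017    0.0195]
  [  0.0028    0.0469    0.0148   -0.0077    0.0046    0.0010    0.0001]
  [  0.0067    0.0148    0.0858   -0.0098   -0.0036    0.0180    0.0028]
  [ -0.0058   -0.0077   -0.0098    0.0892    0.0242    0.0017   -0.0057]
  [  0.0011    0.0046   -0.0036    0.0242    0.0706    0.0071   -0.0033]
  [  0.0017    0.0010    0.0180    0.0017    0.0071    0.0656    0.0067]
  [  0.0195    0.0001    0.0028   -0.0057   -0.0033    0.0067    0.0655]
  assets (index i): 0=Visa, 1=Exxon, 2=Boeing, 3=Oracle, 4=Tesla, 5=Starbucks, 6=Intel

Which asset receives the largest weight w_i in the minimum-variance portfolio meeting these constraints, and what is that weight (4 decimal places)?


Intel (0.4274)

p=Σ⁻¹μ = [1.0195  2.1698  0.1747  2.1788  -0.2612  0.5178  2.5573]
q=Σ⁻¹𝟙 = [9.5419  19.6382  6.7326  12.6200  8.3010  10.3409  12.5674]
a=μᵀp=1.134108  b=𝟙ᵀp=8.356715  c=𝟙ᵀq=79.741978  D=ac−b²=20.601371
λ₁=(c·0.161−b)/D = (79.741978·0.161−8.356715)/20.601371 = 0.217546
λ₂=(a−b·0.161)/D = (1.134108−8.356715·0.161)/20.601371 = -0.010258
w* = 0.217546·p + -0.010258·q:
  w_0 = 0.217546·1.0195 + -0.010258·9.5419 = 0.1239  (Visa)
  w_1 = 0.217546·2.1698 + -0.010258·19.6382 = 0.2706  (Exxon)
  w_2 = 0.217546·0.1747 + -0.010258·6.7326 = -0.0311  (Boeing)
  w_3 = 0.217546·2.1788 + -0.010258·12.6200 = 0.3445  (Oracle)
  w_4 = 0.217546·-0.2612 + -0.010258·8.3010 = -0.1420  (Tesla)
  w_5 = 0.217546·0.5178 + -0.010258·10.3409 = 0.0066  (Starbucks)
  w_6 = 0.217546·2.5573 + -0.010258·12.5674 = 0.4274  (Intel)
Σw_i=1.0000  μᵀw=0.1610
σ²=wᵀΣw=λ₁·μ_p+λ₂ = 0.217546·0.161 + -0.010258 = 0.024767 ≈ 0.0248


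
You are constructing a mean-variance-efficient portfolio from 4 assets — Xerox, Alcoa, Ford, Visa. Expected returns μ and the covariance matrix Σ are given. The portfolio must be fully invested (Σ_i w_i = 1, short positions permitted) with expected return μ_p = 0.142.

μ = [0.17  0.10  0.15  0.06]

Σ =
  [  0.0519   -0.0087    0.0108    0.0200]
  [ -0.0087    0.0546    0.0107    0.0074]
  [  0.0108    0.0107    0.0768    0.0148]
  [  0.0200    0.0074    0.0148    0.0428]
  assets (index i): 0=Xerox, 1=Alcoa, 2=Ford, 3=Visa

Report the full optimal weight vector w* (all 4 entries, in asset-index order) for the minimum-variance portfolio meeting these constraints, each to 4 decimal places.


g=Σ⁻¹μ = [3.8912  2.3661  1.3236  -1.2832]
h=Σ⁻¹𝟙 = [17.2528  18.5162  6.0887  9.9956]
a=μᵀg=1.019657  b=𝟙ᵀg=6.297635  c=𝟙ᵀh=51.853273  D=ac−b²=13.212353
λ₁=(c·0.142−b)/D = (51.853273·0.142−6.297635)/13.212353 = 0.080646
λ₂=(a−b·0.142)/D = (1.019657−6.297635·0.142)/13.212353 = 0.009491
w* = 0.080646·g + 0.009491·h:
  w_0 = 0.080646·3.8912 + 0.009491·17.2528 = 0.4776  (Xerox)
  w_1 = 0.080646·2.3661 + 0.009491·18.5162 = 0.3665  (Alcoa)
  w_2 = 0.080646·1.3236 + 0.009491·6.0887 = 0.1645  (Ford)
  w_3 = 0.080646·-1.2832 + 0.009491·9.9956 = -0.0086  (Visa)
Σw_i=1.0000  μᵀw=0.1420
σ²=wᵀΣw=λ₁·μ_p+λ₂ = 0.080646·0.142 + 0.009491 = 0.020942 ≈ 0.0209

0.4776  0.3665  0.1645  -0.0086
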